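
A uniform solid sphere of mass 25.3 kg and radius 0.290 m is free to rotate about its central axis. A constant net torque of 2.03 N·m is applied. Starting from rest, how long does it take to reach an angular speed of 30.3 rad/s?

I = (2/5)MR² = (2/5)(25.3)(0.290)² = 0.8511 kg·m².
α = τ/I = 2.03/0.8511 = 2.385 rad/s².
ω = αt ⇒ t = ω/α = 30.3/2.385 = 12.70 s.

t ≈ 12.7 s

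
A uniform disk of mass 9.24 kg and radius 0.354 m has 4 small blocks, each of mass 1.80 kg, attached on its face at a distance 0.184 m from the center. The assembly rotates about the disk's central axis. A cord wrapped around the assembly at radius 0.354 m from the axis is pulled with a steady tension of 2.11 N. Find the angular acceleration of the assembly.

I_disk = ½MR² = ½(9.24)(0.354)² = 0.5790 kg·m².
I_blocks = 4·m·r² = 4(1.80)(0.184)² = 0.2438 kg·m².
Total I = 0.8227 kg·m².
τ = F r = (2.11)(0.354) = 0.7469 N·m.
α = τ/I = 0.7469/0.8227 = 0.9079 rad/s².

α ≈ 0.908 rad/s²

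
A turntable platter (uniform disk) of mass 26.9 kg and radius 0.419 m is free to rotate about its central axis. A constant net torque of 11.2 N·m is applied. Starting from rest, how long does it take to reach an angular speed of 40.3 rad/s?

I = ½MR² = (1/2)(26.9)(0.419)² = 2.361 kg·m².
α = τ/I = 11.2/2.361 = 4.743 rad/s².
ω = αt ⇒ t = ω/α = 40.3/4.743 = 8.496 s.

t ≈ 8.50 s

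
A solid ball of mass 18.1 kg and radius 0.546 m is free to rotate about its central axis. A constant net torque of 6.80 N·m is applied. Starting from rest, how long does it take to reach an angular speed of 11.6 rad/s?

I = (2/5)MR² = (2/5)(18.1)(0.546)² = 2.158 kg·m².
α = τ/I = 6.80/2.158 = 3.151 rad/s².
ω = αt ⇒ t = ω/α = 11.6/3.151 = 3.682 s.

t ≈ 3.68 s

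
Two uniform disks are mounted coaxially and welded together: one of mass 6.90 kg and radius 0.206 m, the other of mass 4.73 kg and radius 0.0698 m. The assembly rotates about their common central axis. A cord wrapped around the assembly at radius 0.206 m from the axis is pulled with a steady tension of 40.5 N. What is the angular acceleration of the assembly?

I = ½M₁R₁² + ½M₂R₂² = ½(6.90)(0.206)² + ½(4.73)(0.0698)² = 0.1579 kg·m².
τ = F r = (40.5)(0.206) = 8.343 N·m.
α = τ/I = 8.343/0.1579 = 52.83 rad/s².

α ≈ 52.8 rad/s²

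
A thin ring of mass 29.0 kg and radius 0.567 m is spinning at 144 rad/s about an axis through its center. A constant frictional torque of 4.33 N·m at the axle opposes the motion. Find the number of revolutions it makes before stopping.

≈ 3550 revolutions

I = MR² = (29.0)(0.567)² = 9.323 kg·m².
The net torque has magnitude 4.33 N·m, opposing ω.
|α| = τ/I = 4.330/9.323 = 0.4644 rad/s² (deceleration).
ω² = ω₀² − 2|α|θ with ω = 0 ⇒ θ = ω₀²/(2|α|) = 22320 rad = 3553 rev.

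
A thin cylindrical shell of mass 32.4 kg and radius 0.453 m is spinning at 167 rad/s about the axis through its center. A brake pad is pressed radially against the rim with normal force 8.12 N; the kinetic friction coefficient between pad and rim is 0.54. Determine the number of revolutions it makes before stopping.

I = MR² = (32.4)(0.453)² = 6.649 kg·m².
Friction force f = μN = (0.54)(8.12) = 4.385 N at the rim; torque magnitude τ = fR = 1.986 N·m, opposing ω.
|α| = τ/I = 1.986/6.649 = 0.2987 rad/s² (deceleration).
ω² = ω₀² − 2|α|θ with ω = 0 ⇒ θ = ω₀²/(2|α|) = 46680 rad = 7429 rev.

≈ 7430 revolutions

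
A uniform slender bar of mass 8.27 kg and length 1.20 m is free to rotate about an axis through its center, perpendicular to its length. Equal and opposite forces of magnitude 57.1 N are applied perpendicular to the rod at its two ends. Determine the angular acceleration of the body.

I = (1/12)ML² = (1/12)(8.27)(1.20)² = 0.9924 kg·m².
The couple gives τ = F·(L/2) + F·(L/2) = F L = (57.1)(1.20) = 68.52 N·m.
Newton's second law for rotation, τ = Iα, gives α = τ/I = 68.52/0.9924 = 69.04 rad/s².

α ≈ 69.0 rad/s²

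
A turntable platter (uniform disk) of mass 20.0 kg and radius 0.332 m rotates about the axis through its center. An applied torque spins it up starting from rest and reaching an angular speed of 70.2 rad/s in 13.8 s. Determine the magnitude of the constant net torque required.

I = ½MR² = (1/2)(20.0)(0.332)² = 1.102 kg·m².
α = Δω/Δt = (70.2 − 0)/13.8 = 5.087 rad/s².
τ = Iα = (1.102)(5.087) = 5.607 N·m.

τ ≈ 5.61 N·m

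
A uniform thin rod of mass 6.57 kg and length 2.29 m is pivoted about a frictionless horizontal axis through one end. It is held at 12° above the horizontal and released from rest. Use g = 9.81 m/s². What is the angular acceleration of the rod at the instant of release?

α ≈ 6.29 rad/s²

About the pivot, I = (1/3)ML² = (1/3)(6.57)(2.29)² = 11.48 kg·m².
The weight acts at the center, a distance L/2 = 1.145 m from the pivot; τ = Mg(L/2) cos 12° = 72.18 N·m.
α = τ/I = 72.18/11.48 = 6.285 rad/s².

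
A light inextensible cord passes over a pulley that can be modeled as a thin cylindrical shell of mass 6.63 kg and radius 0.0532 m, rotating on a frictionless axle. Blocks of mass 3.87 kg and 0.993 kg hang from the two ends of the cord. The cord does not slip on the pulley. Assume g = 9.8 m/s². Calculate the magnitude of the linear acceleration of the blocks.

I = MR² = (6.63)(0.0532)² = 0.01876 kg·m².
Heavier block: m₁g − T₁ = m₁a. Lighter block: T₂ − m₂g = m₂a.
Pulley: (T₁ − T₂)R = Iα = I(a/R), so T₁ − T₂ = (I/R²)a = 1·M_p a = 6.630·a.
Adding the three: (m₁ − m₂)g = (m₁ + m₂ + 6.630)a, so a = (3.87 − 0.993)(9.8)/(3.87 + 0.993 + 6.630) = 2.453 m/s².

a ≈ 2.45 m/s²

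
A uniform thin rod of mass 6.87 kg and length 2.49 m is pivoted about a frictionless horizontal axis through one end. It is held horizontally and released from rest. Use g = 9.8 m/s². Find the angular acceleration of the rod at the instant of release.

About the pivot, I = (1/3)ML² = (1/3)(6.87)(2.49)² = 14.20 kg·m².
The weight acts at the center, a distance L/2 = 1.245 m from the pivot; τ = Mg(L/2) = 83.82 N·m.
α = τ/I = 83.82/14.20 = 5.904 rad/s².
(Equivalently α = (3g/(2L)) = 5.904 rad/s².)

α ≈ 5.90 rad/s²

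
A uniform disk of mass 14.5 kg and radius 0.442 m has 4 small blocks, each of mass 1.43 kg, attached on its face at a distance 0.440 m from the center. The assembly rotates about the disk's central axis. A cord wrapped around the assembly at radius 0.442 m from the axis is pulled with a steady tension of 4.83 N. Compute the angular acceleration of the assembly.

α ≈ 0.846 rad/s²

I_disk = ½MR² = ½(14.5)(0.442)² = 1.416 kg·m².
I_blocks = 4·m·r² = 4(1.43)(0.440)² = 1.107 kg·m².
Total I = 2.524 kg·m².
τ = F r = (4.83)(0.442) = 2.135 N·m.
α = τ/I = 2.135/2.524 = 0.8459 rad/s².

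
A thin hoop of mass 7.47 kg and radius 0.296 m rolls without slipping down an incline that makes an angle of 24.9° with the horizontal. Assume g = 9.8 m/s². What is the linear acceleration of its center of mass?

a ≈ 2.06 m/s²

Translation along the incline: Mg sinθ − f = Ma.
Rotation about the center: fR = Iα with I = MR². No-slip gives a = αR, so f = (I/R²)a = M a.
Substituting: Mg sinθ = (1 + 1.000)Ma, so a = g sinθ/(1 + 1.000) = (9.8) sin 24.9° / 2.000 = 2.063 m/s².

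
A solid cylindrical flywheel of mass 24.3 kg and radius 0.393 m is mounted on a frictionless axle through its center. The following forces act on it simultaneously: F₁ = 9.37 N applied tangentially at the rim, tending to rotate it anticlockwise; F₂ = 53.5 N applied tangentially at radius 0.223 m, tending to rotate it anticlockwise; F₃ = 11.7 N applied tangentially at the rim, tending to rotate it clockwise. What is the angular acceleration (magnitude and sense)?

α ≈ 5.87 rad/s², anticlockwise

I = ½MR² = (1/2)(24.3)(0.393)² = 1.877 kg·m².
Taking anticlockwise as positive: τ₁ = +(9.37)(0.393) = +3.682 N·m; τ₂ = +(53.5)(0.223) = +11.93 N·m; τ₃ = −(11.7)(0.393) = −4.598 N·m.
Net torque τ = 11.01 N·m.
α = τ/I = 11.01/1.877 = 5.870 rad/s².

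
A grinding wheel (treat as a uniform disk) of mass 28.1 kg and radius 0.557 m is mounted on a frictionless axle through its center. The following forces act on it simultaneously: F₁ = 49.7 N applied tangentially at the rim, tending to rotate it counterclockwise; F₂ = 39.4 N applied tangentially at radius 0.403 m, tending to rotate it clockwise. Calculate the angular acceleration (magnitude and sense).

I = ½MR² = (1/2)(28.1)(0.557)² = 4.359 kg·m².
Taking counterclockwise as positive: τ₁ = +(49.7)(0.557) = +27.68 N·m; τ₂ = −(39.4)(0.403) = −15.88 N·m.
Net torque τ = 11.80 N·m.
α = τ/I = 11.80/4.359 = 2.708 rad/s².

α ≈ 2.71 rad/s², counterclockwise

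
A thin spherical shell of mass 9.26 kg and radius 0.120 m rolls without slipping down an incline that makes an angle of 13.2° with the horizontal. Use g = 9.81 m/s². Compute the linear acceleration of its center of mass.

a ≈ 1.34 m/s²

Translation along the incline: Mg sinθ − f = Ma.
Rotation about the center: fR = Iα with I = (2/3)MR². No-slip gives a = αR, so f = (I/R²)a = (2/3)M a.
Substituting: Mg sinθ = (1 + 0.6667)Ma, so a = g sinθ/(1 + 0.6667) = (9.81) sin 13.2° / 1.667 = 1.344 m/s².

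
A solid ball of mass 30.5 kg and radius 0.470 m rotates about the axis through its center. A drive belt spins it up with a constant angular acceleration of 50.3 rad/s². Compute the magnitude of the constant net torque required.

I = (2/5)MR² = (2/5)(30.5)(0.470)² = 2.695 kg·m².
τ = Iα = (2.695)(50.30) = 135.6 N·m.

τ ≈ 136 N·m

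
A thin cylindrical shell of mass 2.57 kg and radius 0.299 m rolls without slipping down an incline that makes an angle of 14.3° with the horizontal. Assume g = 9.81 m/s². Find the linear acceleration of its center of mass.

a ≈ 1.21 m/s²

Translation along the incline: Mg sinθ − f = Ma.
Rotation about the center: fR = Iα with I = MR². No-slip gives a = αR, so f = (I/R²)a = M a.
Substituting: Mg sinθ = (1 + 1.000)Ma, so a = g sinθ/(1 + 1.000) = (9.81) sin 14.3° / 2.000 = 1.212 m/s².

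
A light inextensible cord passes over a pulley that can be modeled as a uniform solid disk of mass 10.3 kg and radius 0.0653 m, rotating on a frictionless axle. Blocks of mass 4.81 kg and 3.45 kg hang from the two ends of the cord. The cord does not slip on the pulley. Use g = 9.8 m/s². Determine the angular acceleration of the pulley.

α ≈ 15.2 rad/s²

I = ½MR² = (1/2)(10.3)(0.0653)² = 0.02196 kg·m².
Heavier block: m₁g − T₁ = m₁a. Lighter block: T₂ − m₂g = m₂a.
Pulley: (T₁ − T₂)R = Iα = I(a/R), so T₁ − T₂ = (I/R²)a = (1/2)M_p a = 5.150·a.
Adding the three: (m₁ − m₂)g = (m₁ + m₂ + 5.150)a, so a = (4.81 − 3.45)(9.8)/(4.81 + 3.45 + 5.150) = 0.9939 m/s².
α = a/R = 0.9939/0.0653 = 15.22 rad/s².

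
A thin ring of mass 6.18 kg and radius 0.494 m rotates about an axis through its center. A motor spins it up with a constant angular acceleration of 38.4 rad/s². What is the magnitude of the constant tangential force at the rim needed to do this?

F ≈ 117 N

I = MR² = (6.18)(0.494)² = 1.508 kg·m².
The required torque is τ = Iα = (1.508)(38.40) = 57.91 N·m.
A tangential force at the rim gives τ = FR, so F = τ/R = 57.91/0.494 = 117.2 N.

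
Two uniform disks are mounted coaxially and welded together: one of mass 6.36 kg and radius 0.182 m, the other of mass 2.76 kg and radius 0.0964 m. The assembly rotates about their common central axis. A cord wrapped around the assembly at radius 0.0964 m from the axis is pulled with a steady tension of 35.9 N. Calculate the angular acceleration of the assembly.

α ≈ 29.3 rad/s²

I = ½M₁R₁² + ½M₂R₂² = ½(6.36)(0.182)² + ½(2.76)(0.0964)² = 0.1182 kg·m².
τ = F r = (35.9)(0.0964) = 3.461 N·m.
α = τ/I = 3.461/0.1182 = 29.29 rad/s².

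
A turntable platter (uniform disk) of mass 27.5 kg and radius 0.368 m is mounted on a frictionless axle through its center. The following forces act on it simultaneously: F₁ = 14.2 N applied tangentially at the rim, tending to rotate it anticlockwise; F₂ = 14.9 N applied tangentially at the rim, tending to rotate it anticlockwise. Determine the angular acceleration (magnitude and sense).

α ≈ 5.75 rad/s², anticlockwise

I = ½MR² = (1/2)(27.5)(0.368)² = 1.862 kg·m².
Taking anticlockwise as positive: τ₁ = +(14.2)(0.368) = +5.226 N·m; τ₂ = +(14.9)(0.368) = +5.483 N·m.
Net torque τ = 10.71 N·m.
α = τ/I = 10.71/1.862 = 5.751 rad/s².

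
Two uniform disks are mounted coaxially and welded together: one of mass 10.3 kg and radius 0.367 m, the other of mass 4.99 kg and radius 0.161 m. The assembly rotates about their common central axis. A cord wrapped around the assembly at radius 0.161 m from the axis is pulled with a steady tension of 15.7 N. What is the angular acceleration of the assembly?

I = ½M₁R₁² + ½M₂R₂² = ½(10.3)(0.367)² + ½(4.99)(0.161)² = 0.7583 kg·m².
τ = F r = (15.7)(0.161) = 2.528 N·m.
α = τ/I = 2.528/0.7583 = 3.333 rad/s².

α ≈ 3.33 rad/s²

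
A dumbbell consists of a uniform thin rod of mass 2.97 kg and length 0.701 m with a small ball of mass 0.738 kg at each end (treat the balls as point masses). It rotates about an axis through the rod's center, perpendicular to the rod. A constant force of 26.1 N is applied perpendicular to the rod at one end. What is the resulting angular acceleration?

α ≈ 30.2 rad/s²

I_rod = (1/12)ML² = (1/12)(2.97)(0.701)² = 0.1216 kg·m².
I_balls = 2·m·(L/2)² = 2(0.738)(0.3505)² = 0.1813 kg·m².
Total I = 0.3029 kg·m².
τ = F·(L/2) = (26.1)(0.350) = 9.148 N·m.
α = τ/I = 9.148/0.3029 = 30.20 rad/s².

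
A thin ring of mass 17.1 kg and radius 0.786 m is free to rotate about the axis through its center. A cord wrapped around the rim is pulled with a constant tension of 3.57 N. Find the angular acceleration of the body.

I = MR² = (17.1)(0.786)² = 10.56 kg·m².
τ = F R = (3.57)(0.786) = 2.806 N·m.
From τ = Iα: α = 2.806/10.56 = 0.2656 rad/s².

α ≈ 0.266 rad/s²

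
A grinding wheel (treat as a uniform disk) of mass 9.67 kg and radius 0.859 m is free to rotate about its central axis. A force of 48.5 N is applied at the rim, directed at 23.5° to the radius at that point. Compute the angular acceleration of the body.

α ≈ 4.66 rad/s²

I = ½MR² = (1/2)(9.67)(0.859)² = 3.568 kg·m².
Only the tangential component produces torque: τ = F R sinθ = (48.5)(0.859) sin 23.5° = 16.61 N·m.
Newton's second law for rotation, τ = Iα, gives α = τ/I = 16.61/3.568 = 4.656 rad/s².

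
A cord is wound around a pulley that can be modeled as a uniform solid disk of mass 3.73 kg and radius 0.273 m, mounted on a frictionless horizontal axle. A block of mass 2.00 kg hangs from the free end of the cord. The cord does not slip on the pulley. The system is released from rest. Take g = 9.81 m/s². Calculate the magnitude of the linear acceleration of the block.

a ≈ 5.08 m/s²

I = ½MR² = (1/2)(3.73)(0.273)² = 0.1390 kg·m².
Block: mg − T = ma. Pulley: TR = Iα. No-slip: a = αR, so T = (I/R²)a = 1.865·a.
Then mg = (m + 1.865)a, so a = (2.00)(9.81)/(2.00 + 1.865) = 5.076 m/s².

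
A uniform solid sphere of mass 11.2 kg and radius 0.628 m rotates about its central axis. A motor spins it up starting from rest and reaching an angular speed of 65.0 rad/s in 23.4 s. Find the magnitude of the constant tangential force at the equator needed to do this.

I = (2/5)MR² = (2/5)(11.2)(0.628)² = 1.767 kg·m².
α = Δω/Δt = (65.0 − 0)/23.4 = 2.778 rad/s².
The required torque is τ = Iα = (1.767)(2.778) = 4.908 N·m.
A tangential force at the equator gives τ = FR, so F = τ/R = 4.908/0.628 = 7.815 N.

F ≈ 7.82 N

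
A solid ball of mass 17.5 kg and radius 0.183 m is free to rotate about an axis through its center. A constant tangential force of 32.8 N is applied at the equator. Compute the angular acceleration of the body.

α ≈ 25.6 rad/s²

I = (2/5)MR² = (2/5)(17.5)(0.183)² = 0.2344 kg·m².
τ = F R = (32.8)(0.183) = 6.002 N·m.
Newton's second law for rotation, τ = Iα, gives α = τ/I = 6.002/0.2344 = 25.60 rad/s².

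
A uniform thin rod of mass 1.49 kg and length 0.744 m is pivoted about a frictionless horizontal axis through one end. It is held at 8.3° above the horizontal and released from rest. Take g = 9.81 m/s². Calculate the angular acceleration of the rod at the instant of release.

α ≈ 19.6 rad/s²

About the pivot, I = (1/3)ML² = (1/3)(1.49)(0.744)² = 0.2749 kg·m².
The weight acts at the center, a distance L/2 = 0.3720 m from the pivot; τ = Mg(L/2) cos 8.3° = 5.381 N·m.
α = τ/I = 5.381/0.2749 = 19.57 rad/s².
(Equivalently α = (3g/(2L)) cos 8.3° = 19.57 rad/s².)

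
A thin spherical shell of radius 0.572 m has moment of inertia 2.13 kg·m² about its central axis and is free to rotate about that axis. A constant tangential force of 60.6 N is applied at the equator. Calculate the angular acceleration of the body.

τ = F R = (60.6)(0.572) = 34.66 N·m.
Newton's second law for rotation, τ = Iα, gives α = τ/I = 34.66/2.130 = 16.27 rad/s².

α ≈ 16.3 rad/s²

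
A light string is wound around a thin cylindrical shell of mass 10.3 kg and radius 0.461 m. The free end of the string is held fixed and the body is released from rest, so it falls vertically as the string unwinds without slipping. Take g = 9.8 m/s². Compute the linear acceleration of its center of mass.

Translation: Mg − T = Ma. Rotation about the center: TR = Iα with I = MR².
With a = αR: T = (I/R²)a = M a, so Mg = (1 + 1.000)Ma.
a = g/(1 + 1.000) = 9.8/2.000 = 4.900 m/s².

a ≈ 4.90 m/s²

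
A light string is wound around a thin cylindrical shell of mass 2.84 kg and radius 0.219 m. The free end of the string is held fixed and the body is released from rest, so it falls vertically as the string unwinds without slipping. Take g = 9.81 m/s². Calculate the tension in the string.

Translation: Mg − T = Ma. Rotation about the center: TR = Iα with I = MR².
With a = αR: T = (I/R²)a = M a, so Mg = (1 + 1.000)Ma.
a = g/(1 + 1.000) = 9.81/2.000 = 4.905 m/s².
T = 1.000·M·a = (1.000)(2.84)(4.905) = 13.93 N.

T ≈ 13.9 N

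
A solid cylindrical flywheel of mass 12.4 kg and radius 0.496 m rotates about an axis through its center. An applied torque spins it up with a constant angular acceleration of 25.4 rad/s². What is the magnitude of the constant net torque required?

τ ≈ 38.7 N·m

I = ½MR² = (1/2)(12.4)(0.496)² = 1.525 kg·m².
τ = Iα = (1.525)(25.40) = 38.74 N·m.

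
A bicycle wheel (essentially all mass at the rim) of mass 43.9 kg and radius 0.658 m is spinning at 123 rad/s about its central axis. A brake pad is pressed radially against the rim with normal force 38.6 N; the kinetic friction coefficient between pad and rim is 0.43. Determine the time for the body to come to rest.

I = MR² = (43.9)(0.658)² = 19.01 kg·m².
Friction force f = μN = (0.43)(38.6) = 16.60 N at the rim; torque magnitude τ = fR = 10.92 N·m, opposing ω.
|α| = τ/I = 10.92/19.01 = 0.5746 rad/s² (deceleration).
0 = ω₀ − |α|t ⇒ t = ω₀/|α| = 123/0.5746 = 214.1 s.

t ≈ 214 s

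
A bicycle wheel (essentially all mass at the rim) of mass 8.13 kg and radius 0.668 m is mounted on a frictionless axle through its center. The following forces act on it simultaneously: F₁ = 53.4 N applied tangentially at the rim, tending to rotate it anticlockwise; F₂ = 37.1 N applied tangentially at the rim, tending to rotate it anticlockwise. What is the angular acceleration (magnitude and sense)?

I = MR² = (8.13)(0.668)² = 3.628 kg·m².
Taking anticlockwise as positive: τ₁ = +(53.4)(0.668) = +35.67 N·m; τ₂ = +(37.1)(0.668) = +24.78 N·m.
Net torque τ = 60.45 N·m.
α = τ/I = 60.45/3.628 = 16.66 rad/s².

α ≈ 16.7 rad/s², anticlockwise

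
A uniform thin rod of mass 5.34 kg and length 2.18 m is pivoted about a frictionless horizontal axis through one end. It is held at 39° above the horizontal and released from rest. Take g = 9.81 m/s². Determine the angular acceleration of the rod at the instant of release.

About the pivot, I = (1/3)ML² = (1/3)(5.34)(2.18)² = 8.459 kg·m².
The weight acts at the center, a distance L/2 = 1.090 m from the pivot; τ = Mg(L/2) cos 39° = 44.38 N·m.
α = τ/I = 44.38/8.459 = 5.246 rad/s².

α ≈ 5.25 rad/s²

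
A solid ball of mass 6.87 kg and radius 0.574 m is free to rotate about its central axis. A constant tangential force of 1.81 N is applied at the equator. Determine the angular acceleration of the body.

I = (2/5)MR² = (2/5)(6.87)(0.574)² = 0.9054 kg·m².
τ = F R = (1.81)(0.574) = 1.039 N·m.
Newton's second law for rotation, τ = Iα, gives α = τ/I = 1.039/0.9054 = 1.147 rad/s².

α ≈ 1.15 rad/s²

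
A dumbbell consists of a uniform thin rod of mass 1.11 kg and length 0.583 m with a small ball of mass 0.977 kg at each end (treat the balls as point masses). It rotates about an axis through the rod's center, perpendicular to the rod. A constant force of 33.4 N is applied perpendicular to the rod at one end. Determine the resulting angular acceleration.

I_rod = (1/12)ML² = (1/12)(1.11)(0.583)² = 0.03144 kg·m².
I_balls = 2·m·(L/2)² = 2(0.977)(0.2915)² = 0.1660 kg·m².
Total I = 0.1975 kg·m².
τ = F·(L/2) = (33.4)(0.291) = 9.736 N·m.
α = τ/I = 9.736/0.1975 = 49.30 rad/s².

α ≈ 49.3 rad/s²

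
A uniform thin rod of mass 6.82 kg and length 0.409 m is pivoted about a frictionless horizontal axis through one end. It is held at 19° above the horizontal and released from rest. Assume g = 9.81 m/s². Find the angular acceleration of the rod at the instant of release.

α ≈ 34.0 rad/s²

About the pivot, I = (1/3)ML² = (1/3)(6.82)(0.409)² = 0.3803 kg·m².
The weight acts at the center, a distance L/2 = 0.2045 m from the pivot; τ = Mg(L/2) cos 19° = 12.94 N·m.
α = τ/I = 12.94/0.3803 = 34.02 rad/s².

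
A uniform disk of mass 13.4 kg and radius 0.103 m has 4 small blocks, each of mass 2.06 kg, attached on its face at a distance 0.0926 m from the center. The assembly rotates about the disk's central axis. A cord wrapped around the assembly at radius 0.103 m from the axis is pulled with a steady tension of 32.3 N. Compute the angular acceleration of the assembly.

I_disk = ½MR² = ½(13.4)(0.103)² = 0.07108 kg·m².
I_blocks = 4·m·r² = 4(2.06)(0.0926)² = 0.07066 kg·m².
Total I = 0.1417 kg·m².
τ = F r = (32.3)(0.103) = 3.327 N·m.
α = τ/I = 3.327/0.1417 = 23.47 rad/s².

α ≈ 23.5 rad/s²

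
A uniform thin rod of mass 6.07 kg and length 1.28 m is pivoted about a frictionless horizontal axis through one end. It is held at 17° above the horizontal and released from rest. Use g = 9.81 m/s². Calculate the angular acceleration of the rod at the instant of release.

About the pivot, I = (1/3)ML² = (1/3)(6.07)(1.28)² = 3.315 kg·m².
The weight acts at the center, a distance L/2 = 0.6400 m from the pivot; τ = Mg(L/2) cos 17° = 36.44 N·m.
α = τ/I = 36.44/3.315 = 10.99 rad/s².

α ≈ 11.0 rad/s²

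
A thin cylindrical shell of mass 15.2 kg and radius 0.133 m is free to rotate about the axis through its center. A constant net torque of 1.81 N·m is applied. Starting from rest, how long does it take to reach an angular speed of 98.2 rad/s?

t ≈ 14.6 s

I = MR² = (15.2)(0.133)² = 0.2689 kg·m².
α = τ/I = 1.81/0.2689 = 6.732 rad/s².
ω = αt ⇒ t = ω/α = 98.2/6.732 = 14.59 s.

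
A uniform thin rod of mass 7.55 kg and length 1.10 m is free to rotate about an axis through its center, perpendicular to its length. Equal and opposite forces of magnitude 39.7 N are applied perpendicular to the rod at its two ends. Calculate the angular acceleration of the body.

α ≈ 57.4 rad/s²

I = (1/12)ML² = (1/12)(7.55)(1.10)² = 0.7613 kg·m².
The couple gives τ = F·(L/2) + F·(L/2) = F L = (39.7)(1.10) = 43.67 N·m.
From τ = Iα: α = 43.67/0.7613 = 57.36 rad/s².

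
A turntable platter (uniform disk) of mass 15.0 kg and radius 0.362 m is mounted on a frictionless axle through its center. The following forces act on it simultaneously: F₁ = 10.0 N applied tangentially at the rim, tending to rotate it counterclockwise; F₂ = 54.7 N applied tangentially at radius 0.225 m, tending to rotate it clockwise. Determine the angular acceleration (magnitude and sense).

I = ½MR² = (1/2)(15.0)(0.362)² = 0.9828 kg·m².
Taking counterclockwise as positive: τ₁ = +(10.0)(0.362) = +3.620 N·m; τ₂ = −(54.7)(0.225) = −12.31 N·m.
Net torque τ = -8.688 N·m.
α = τ/I = -8.688/0.9828 = -8.839 rad/s².

α ≈ 8.84 rad/s², clockwise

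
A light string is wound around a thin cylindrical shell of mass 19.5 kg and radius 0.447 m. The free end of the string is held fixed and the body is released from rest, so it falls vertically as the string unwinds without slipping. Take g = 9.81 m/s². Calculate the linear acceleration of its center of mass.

a ≈ 4.91 m/s²

Translation: Mg − T = Ma. Rotation about the center: TR = Iα with I = MR².
With a = αR: T = (I/R²)a = M a, so Mg = (1 + 1.000)Ma.
a = g/(1 + 1.000) = 9.81/2.000 = 4.905 m/s².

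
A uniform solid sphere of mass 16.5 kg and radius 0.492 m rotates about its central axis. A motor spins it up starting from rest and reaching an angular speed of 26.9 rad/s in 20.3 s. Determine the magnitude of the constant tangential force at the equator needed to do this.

F ≈ 4.30 N

I = (2/5)MR² = (2/5)(16.5)(0.492)² = 1.598 kg·m².
α = Δω/Δt = (26.9 − 0)/20.3 = 1.325 rad/s².
The required torque is τ = Iα = (1.598)(1.325) = 2.117 N·m.
A tangential force at the equator gives τ = FR, so F = τ/R = 2.117/0.492 = 4.303 N.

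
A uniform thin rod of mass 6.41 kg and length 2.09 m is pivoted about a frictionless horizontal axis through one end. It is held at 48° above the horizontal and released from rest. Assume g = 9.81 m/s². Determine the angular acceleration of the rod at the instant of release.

α ≈ 4.71 rad/s²

About the pivot, I = (1/3)ML² = (1/3)(6.41)(2.09)² = 9.333 kg·m².
The weight acts at the center, a distance L/2 = 1.045 m from the pivot; τ = Mg(L/2) cos 48° = 43.97 N·m.
α = τ/I = 43.97/9.333 = 4.711 rad/s².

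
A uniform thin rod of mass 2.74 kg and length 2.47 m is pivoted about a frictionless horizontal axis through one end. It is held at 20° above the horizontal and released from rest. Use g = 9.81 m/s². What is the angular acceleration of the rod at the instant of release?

α ≈ 5.60 rad/s²

About the pivot, I = (1/3)ML² = (1/3)(2.74)(2.47)² = 5.572 kg·m².
The weight acts at the center, a distance L/2 = 1.235 m from the pivot; τ = Mg(L/2) cos 20° = 31.19 N·m.
α = τ/I = 31.19/5.572 = 5.598 rad/s².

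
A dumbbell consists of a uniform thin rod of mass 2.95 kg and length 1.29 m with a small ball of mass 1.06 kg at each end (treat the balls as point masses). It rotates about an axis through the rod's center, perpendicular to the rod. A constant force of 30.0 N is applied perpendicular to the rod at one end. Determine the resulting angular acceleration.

α ≈ 15.0 rad/s²

I_rod = (1/12)ML² = (1/12)(2.95)(1.29)² = 0.4091 kg·m².
I_balls = 2·m·(L/2)² = 2(1.06)(0.6450)² = 0.8820 kg·m².
Total I = 1.291 kg·m².
τ = F·(L/2) = (30.0)(0.645) = 19.35 N·m.
α = τ/I = 19.35/1.291 = 14.99 rad/s².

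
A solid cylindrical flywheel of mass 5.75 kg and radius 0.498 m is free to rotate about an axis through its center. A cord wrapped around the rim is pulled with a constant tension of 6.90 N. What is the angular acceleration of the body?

α ≈ 4.82 rad/s²

I = ½MR² = (1/2)(5.75)(0.498)² = 0.7130 kg·m².
τ = F R = (6.90)(0.498) = 3.436 N·m.
Newton's second law for rotation, τ = Iα, gives α = τ/I = 3.436/0.7130 = 4.819 rad/s².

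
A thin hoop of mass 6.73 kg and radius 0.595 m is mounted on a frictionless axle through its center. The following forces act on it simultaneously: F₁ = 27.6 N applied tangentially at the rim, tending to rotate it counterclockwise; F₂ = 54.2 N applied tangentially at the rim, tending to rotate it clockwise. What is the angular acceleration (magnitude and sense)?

α ≈ 6.64 rad/s², clockwise

I = MR² = (6.73)(0.595)² = 2.383 kg·m².
Taking counterclockwise as positive: τ₁ = +(27.6)(0.595) = +16.42 N·m; τ₂ = −(54.2)(0.595) = −32.25 N·m.
Net torque τ = -15.83 N·m.
α = τ/I = -15.83/2.383 = -6.643 rad/s².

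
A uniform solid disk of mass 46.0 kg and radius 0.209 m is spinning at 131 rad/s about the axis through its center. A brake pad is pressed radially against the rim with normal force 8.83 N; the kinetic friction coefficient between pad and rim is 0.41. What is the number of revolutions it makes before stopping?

I = ½MR² = (1/2)(46.0)(0.209)² = 1.005 kg·m².
Friction force f = μN = (0.41)(8.83) = 3.620 N at the rim; torque magnitude τ = fR = 0.7566 N·m, opposing ω.
|α| = τ/I = 0.7566/1.005 = 0.7531 rad/s² (deceleration).
ω² = ω₀² − 2|α|θ with ω = 0 ⇒ θ = ω₀²/(2|α|) = 11390 rad = 1813 rev.

≈ 1810 revolutions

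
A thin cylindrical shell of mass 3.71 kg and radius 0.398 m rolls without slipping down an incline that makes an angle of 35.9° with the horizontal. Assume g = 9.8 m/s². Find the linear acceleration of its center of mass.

a ≈ 2.87 m/s²

Translation along the incline: Mg sinθ − f = Ma.
Rotation about the center: fR = Iα with I = MR². No-slip gives a = αR, so f = (I/R²)a = M a.
Substituting: Mg sinθ = (1 + 1.000)Ma, so a = g sinθ/(1 + 1.000) = (9.8) sin 35.9° / 2.000 = 2.873 m/s².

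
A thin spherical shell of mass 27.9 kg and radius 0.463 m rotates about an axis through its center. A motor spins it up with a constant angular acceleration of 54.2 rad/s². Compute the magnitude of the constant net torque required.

I = (2/3)MR² = (2/3)(27.9)(0.463)² = 3.987 kg·m².
τ = Iα = (3.987)(54.20) = 216.1 N·m.

τ ≈ 216 N·m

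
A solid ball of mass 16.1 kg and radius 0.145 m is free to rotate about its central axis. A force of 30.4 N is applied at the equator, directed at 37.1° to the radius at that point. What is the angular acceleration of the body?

I = (2/5)MR² = (2/5)(16.1)(0.145)² = 0.1354 kg·m².
Only the tangential component produces torque: τ = F R sinθ = (30.4)(0.145) sin 37.1° = 2.659 N·m.
From τ = Iα: α = 2.659/0.1354 = 19.64 rad/s².

α ≈ 19.6 rad/s²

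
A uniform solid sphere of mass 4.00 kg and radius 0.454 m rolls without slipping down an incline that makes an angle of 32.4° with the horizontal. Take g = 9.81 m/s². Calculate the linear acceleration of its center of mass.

a ≈ 3.75 m/s²

Translation along the incline: Mg sinθ − f = Ma.
Rotation about the center: fR = Iα with I = (2/5)MR². No-slip gives a = αR, so f = (I/R²)a = (2/5)M a.
Substituting: Mg sinθ = (1 + 0.4000)Ma, so a = g sinθ/(1 + 0.4000) = (9.81) sin 32.4° / 1.400 = 3.755 m/s².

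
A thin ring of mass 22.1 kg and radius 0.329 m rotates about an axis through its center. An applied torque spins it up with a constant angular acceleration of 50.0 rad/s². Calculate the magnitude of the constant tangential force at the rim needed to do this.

I = MR² = (22.1)(0.329)² = 2.392 kg·m².
The required torque is τ = Iα = (2.392)(50.00) = 119.6 N·m.
A tangential force at the rim gives τ = FR, so F = τ/R = 119.6/0.329 = 363.5 N.

F ≈ 364 N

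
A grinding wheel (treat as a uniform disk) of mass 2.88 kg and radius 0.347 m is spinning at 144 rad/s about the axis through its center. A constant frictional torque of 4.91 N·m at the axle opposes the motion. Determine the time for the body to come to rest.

I = ½MR² = (1/2)(2.88)(0.347)² = 0.1734 kg·m².
The net torque has magnitude 4.91 N·m, opposing ω.
|α| = τ/I = 4.910/0.1734 = 28.32 rad/s² (deceleration).
0 = ω₀ − |α|t ⇒ t = ω₀/|α| = 144/28.32 = 5.085 s.

t ≈ 5.09 s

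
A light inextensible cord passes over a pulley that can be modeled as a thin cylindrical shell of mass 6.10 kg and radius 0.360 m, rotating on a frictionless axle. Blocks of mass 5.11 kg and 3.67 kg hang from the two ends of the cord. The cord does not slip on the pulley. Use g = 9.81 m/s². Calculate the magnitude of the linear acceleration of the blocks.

I = MR² = (6.10)(0.360)² = 0.7906 kg·m².
Heavier block: m₁g − T₁ = m₁a. Lighter block: T₂ − m₂g = m₂a.
Pulley: (T₁ − T₂)R = Iα = I(a/R), so T₁ − T₂ = (I/R²)a = 1·M_p a = 6.100·a.
Adding the three: (m₁ − m₂)g = (m₁ + m₂ + 6.100)a, so a = (5.11 − 3.67)(9.81)/(5.11 + 3.67 + 6.100) = 0.9494 m/s².

a ≈ 0.949 m/s²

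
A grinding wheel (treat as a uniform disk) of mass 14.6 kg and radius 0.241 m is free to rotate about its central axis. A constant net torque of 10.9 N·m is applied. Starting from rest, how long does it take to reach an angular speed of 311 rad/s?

t ≈ 12.1 s

I = ½MR² = (1/2)(14.6)(0.241)² = 0.4240 kg·m².
α = τ/I = 10.9/0.4240 = 25.71 rad/s².
ω = αt ⇒ t = ω/α = 311/25.71 = 12.10 s.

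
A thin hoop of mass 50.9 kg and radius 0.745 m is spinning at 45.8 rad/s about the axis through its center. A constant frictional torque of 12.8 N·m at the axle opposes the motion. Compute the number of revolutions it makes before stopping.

I = MR² = (50.9)(0.745)² = 28.25 kg·m².
The net torque has magnitude 12.8 N·m, opposing ω.
|α| = τ/I = 12.80/28.25 = 0.4531 rad/s² (deceleration).
ω² = ω₀² − 2|α|θ with ω = 0 ⇒ θ = ω₀²/(2|α|) = 2315 rad = 368.4 rev.

≈ 368 revolutions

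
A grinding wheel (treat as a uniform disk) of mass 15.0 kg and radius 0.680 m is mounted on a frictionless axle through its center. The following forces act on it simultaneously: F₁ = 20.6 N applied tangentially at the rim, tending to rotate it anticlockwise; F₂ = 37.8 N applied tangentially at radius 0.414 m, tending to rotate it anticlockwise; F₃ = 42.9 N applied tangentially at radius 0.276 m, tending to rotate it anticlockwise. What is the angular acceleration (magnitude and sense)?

α ≈ 12.0 rad/s², anticlockwise

I = ½MR² = (1/2)(15.0)(0.680)² = 3.468 kg·m².
Taking anticlockwise as positive: τ₁ = +(20.6)(0.680) = +14.01 N·m; τ₂ = +(37.8)(0.414) = +15.65 N·m; τ₃ = +(42.9)(0.276) = +11.84 N·m.
Net torque τ = 41.50 N·m.
α = τ/I = 41.50/3.468 = 11.97 rad/s².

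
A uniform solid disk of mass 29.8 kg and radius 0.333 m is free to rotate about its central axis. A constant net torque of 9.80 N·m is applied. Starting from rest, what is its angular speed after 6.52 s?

ω ≈ 38.7 rad/s

I = ½MR² = (1/2)(29.8)(0.333)² = 1.652 kg·m².
α = τ/I = 9.80/1.652 = 5.931 rad/s².
ω = ω₀ + αt = 0 + (5.931)(6.52) = 38.67 rad/s.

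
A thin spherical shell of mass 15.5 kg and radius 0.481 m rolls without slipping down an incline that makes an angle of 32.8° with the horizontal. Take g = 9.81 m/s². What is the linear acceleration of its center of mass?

Translation along the incline: Mg sinθ − f = Ma.
Rotation about the center: fR = Iα with I = (2/3)MR². No-slip gives a = αR, so f = (I/R²)a = (2/3)M a.
Substituting: Mg sinθ = (1 + 0.6667)Ma, so a = g sinθ/(1 + 0.6667) = (9.81) sin 32.8° / 1.667 = 3.188 m/s².

a ≈ 3.19 m/s²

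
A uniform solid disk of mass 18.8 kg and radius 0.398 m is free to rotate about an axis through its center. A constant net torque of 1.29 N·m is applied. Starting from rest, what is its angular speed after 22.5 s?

I = ½MR² = (1/2)(18.8)(0.398)² = 1.489 kg·m².
α = τ/I = 1.29/1.489 = 0.8664 rad/s².
ω = ω₀ + αt = 0 + (0.8664)(22.5) = 19.49 rad/s.

ω ≈ 19.5 rad/s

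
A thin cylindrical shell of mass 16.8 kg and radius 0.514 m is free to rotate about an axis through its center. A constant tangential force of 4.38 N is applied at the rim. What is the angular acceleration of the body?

α ≈ 0.507 rad/s²

I = MR² = (16.8)(0.514)² = 4.438 kg·m².
τ = F R = (4.38)(0.514) = 2.251 N·m.
From τ = Iα: α = 2.251/4.438 = 0.5072 rad/s².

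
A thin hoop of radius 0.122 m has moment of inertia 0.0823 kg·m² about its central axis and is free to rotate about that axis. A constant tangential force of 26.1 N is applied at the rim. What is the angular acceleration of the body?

α ≈ 38.7 rad/s²

τ = F R = (26.1)(0.122) = 3.184 N·m.
From τ = Iα: α = 3.184/0.08230 = 38.69 rad/s².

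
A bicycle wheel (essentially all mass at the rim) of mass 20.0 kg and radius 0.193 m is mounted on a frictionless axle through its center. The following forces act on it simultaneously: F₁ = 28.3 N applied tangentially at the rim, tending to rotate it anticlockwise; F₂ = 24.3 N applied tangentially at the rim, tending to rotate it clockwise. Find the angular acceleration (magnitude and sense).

α ≈ 1.04 rad/s², anticlockwise

I = MR² = (20.0)(0.193)² = 0.7450 kg·m².
Taking anticlockwise as positive: τ₁ = +(28.3)(0.193) = +5.462 N·m; τ₂ = −(24.3)(0.193) = −4.690 N·m.
Net torque τ = 0.7720 N·m.
α = τ/I = 0.7720/0.7450 = 1.036 rad/s².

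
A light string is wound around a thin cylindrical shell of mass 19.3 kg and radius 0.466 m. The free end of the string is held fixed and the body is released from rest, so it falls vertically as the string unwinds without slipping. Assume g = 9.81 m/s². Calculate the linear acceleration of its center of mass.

Translation: Mg − T = Ma. Rotation about the center: TR = Iα with I = MR².
With a = αR: T = (I/R²)a = M a, so Mg = (1 + 1.000)Ma.
a = g/(1 + 1.000) = 9.81/2.000 = 4.905 m/s².

a ≈ 4.91 m/s²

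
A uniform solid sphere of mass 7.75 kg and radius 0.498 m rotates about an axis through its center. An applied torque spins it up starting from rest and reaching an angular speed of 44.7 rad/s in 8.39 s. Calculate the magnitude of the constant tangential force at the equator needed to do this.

F ≈ 8.23 N

I = (2/5)MR² = (2/5)(7.75)(0.498)² = 0.7688 kg·m².
α = Δω/Δt = (44.7 − 0)/8.39 = 5.328 rad/s².
The required torque is τ = Iα = (0.7688)(5.328) = 4.096 N·m.
A tangential force at the equator gives τ = FR, so F = τ/R = 4.096/0.498 = 8.225 N.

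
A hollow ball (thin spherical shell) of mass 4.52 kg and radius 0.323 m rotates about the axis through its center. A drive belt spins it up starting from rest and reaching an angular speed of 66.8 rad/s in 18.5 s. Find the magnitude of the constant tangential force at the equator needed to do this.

F ≈ 3.51 N

I = (2/3)MR² = (2/3)(4.52)(0.323)² = 0.3144 kg·m².
α = Δω/Δt = (66.8 − 0)/18.5 = 3.611 rad/s².
The required torque is τ = Iα = (0.3144)(3.611) = 1.135 N·m.
A tangential force at the equator gives τ = FR, so F = τ/R = 1.135/0.323 = 3.514 N.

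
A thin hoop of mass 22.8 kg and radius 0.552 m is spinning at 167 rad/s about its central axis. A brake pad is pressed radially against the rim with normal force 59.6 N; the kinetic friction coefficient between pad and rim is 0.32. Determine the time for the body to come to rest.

t ≈ 110 s

I = MR² = (22.8)(0.552)² = 6.947 kg·m².
Friction force f = μN = (0.32)(59.6) = 19.07 N at the rim; torque magnitude τ = fR = 10.53 N·m, opposing ω.
|α| = τ/I = 10.53/6.947 = 1.515 rad/s² (deceleration).
0 = ω₀ − |α|t ⇒ t = ω₀/|α| = 167/1.515 = 110.2 s.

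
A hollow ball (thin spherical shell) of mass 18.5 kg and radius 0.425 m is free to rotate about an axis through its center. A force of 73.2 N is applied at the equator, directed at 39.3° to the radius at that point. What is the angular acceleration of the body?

α ≈ 8.85 rad/s²

I = (2/3)MR² = (2/3)(18.5)(0.425)² = 2.228 kg·m².
Only the tangential component produces torque: τ = F R sinθ = (73.2)(0.425) sin 39.3° = 19.70 N·m.
From τ = Iα: α = 19.70/2.228 = 8.845 rad/s².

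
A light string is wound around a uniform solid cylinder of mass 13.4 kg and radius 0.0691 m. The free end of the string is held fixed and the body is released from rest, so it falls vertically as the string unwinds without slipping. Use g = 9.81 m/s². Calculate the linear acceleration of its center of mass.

Translation: Mg − T = Ma. Rotation about the center: TR = Iα with I = ½MR².
With a = αR: T = (I/R²)a = (1/2)M a, so Mg = (1 + 0.5000)Ma.
a = g/(1 + 0.5000) = 9.81/1.500 = 6.540 m/s².

a ≈ 6.54 m/s²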